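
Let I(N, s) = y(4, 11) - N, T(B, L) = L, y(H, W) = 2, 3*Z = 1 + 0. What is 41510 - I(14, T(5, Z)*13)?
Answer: 41522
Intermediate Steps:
Z = ⅓ (Z = (1 + 0)/3 = (⅓)*1 = ⅓ ≈ 0.33333)
I(N, s) = 2 - N
41510 - I(14, T(5, Z)*13) = 41510 - (2 - 1*14) = 41510 - (2 - 14) = 41510 - 1*(-12) = 41510 + 12 = 41522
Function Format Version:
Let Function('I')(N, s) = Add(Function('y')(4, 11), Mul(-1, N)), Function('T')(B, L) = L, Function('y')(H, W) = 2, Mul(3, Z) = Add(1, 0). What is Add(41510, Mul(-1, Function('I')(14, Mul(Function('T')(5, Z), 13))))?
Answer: 41522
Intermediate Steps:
Z = Rational(1, 3) (Z = Mul(Rational(1, 3), Add(1, 0)) = Mul(Rational(1, 3), 1) = Rational(1, 3) ≈ 0.33333)
Function('I')(N, s) = Add(2, Mul(-1, N))
Add(41510, Mul(-1, Function('I')(14, Mul(Function('T')(5, Z), 13)))) = Add(41510, Mul(-1, Add(2, Mul(-1, 14)))) = Add(41510, Mul(-1, Add(2, -14))) = Add(41510, Mul(-1, -12)) = Add(41510, 12) = 41522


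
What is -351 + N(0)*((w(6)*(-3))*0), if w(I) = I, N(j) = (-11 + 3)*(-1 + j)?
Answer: -351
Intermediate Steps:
N(j) = 8 - 8*j (N(j) = -8*(-1 + j) = 8 - 8*j)
-351 + N(0)*((w(6)*(-3))*0) = -351 + (8 - 8*0)*((6*(-3))*0) = -351 + (8 + 0)*(-18*0) = -351 + 8*0 = -351 + 0 = -351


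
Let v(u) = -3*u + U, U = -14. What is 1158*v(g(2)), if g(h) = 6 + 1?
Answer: -40530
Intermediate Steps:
g(h) = 7
v(u) = -14 - 3*u (v(u) = -3*u - 14 = -14 - 3*u)
1158*v(g(2)) = 1158*(-14 - 3*7) = 1158*(-14 - 21) = 1158*(-35) = -40530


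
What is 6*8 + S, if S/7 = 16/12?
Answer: 172/3 ≈ 57.333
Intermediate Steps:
S = 28/3 (S = 7*(16/12) = 7*(16*(1/12)) = 7*(4/3) = 28/3 ≈ 9.3333)
6*8 + S = 6*8 + 28/3 = 48 + 28/3 = 172/3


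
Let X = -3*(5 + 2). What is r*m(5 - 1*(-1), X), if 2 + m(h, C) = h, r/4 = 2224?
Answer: 35584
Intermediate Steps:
r = 8896 (r = 4*2224 = 8896)
X = -21 (X = -3*7 = -21)
m(h, C) = -2 + h
r*m(5 - 1*(-1), X) = 8896*(-2 + (5 - 1*(-1))) = 8896*(-2 + (5 + 1)) = 8896*(-2 + 6) = 8896*4 = 35584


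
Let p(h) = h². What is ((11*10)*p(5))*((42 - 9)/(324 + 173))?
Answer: 90750/497 ≈ 182.60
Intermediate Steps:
((11*10)*p(5))*((42 - 9)/(324 + 173)) = ((11*10)*5²)*((42 - 9)/(324 + 173)) = (110*25)*(33/497) = 2750*(33*(1/497)) = 2750*(33/497) = 90750/497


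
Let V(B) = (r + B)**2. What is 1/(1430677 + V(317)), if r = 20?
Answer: 1/1544246 ≈ 6.4756e-7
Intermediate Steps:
V(B) = (20 + B)**2
1/(1430677 + V(317)) = 1/(1430677 + (20 + 317)**2) = 1/(1430677 + 337**2) = 1/(1430677 + 113569) = 1/1544246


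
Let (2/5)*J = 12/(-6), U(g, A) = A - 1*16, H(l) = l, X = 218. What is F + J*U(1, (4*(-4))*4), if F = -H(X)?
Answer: 182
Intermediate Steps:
U(g, A) = -16 + A (U(g, A) = A - 16 = -16 + A)
J = -5 (J = 5*(12/(-6))/2 = 5*(12*(-⅙))/2 = (5/2)*(-2) = -5)
F = -218 (F = -1*218 = -218)
F + J*U(1, (4*(-4))*4) = -218 - 5*(-16 + (4*(-4))*4) = -218 - 5*(-16 - 16*4) = -218 - 5*(-16 - 64) = -218 - 5*(-80) = -218 + 400 = 182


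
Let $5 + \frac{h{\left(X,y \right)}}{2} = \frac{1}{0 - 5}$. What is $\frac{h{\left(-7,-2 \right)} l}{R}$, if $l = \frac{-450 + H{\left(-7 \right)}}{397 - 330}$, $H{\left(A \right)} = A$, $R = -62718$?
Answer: $- \frac{11882}{10505265} \approx -0.0011311$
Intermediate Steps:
$h{\left(X,y \right)} = - \frac{52}{5}$ ($h{\left(X,y \right)} = -10 + \frac{2}{0 - 5} = -10 + \frac{2}{-5} = -10 + 2 \left(- \frac{1}{5}\right) = -10 - \frac{2}{5} = - \frac{52}{5}$)
$l = - \frac{457}{67}$ ($l = \frac{-450 - 7}{397 - 330} = - \frac{457}{67} \approx -6.8209$)
$\frac{h{\left(-7,-2 \right)} l}{R} = \frac{\left(- \frac{52}{5}\right) \left(- \frac{457}{67}\right)}{-62718} = \frac{23764}{335} \left(- \frac{1}{62718}\right) = - \frac{11882}{10505265}$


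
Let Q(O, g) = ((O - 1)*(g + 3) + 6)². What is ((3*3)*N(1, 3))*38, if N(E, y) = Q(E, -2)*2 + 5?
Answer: 26334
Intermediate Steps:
Q(O, g) = (6 + (-1 + O)*(3 + g))² (Q(O, g) = ((-1 + O)*(3 + g) + 6)² = (6 + (-1 + O)*(3 + g))²)
N(E, y) = 5 + 2*(5 + E)² (N(E, y) = (3 - 1*(-2) + 3*E + E*(-2))²*2 + 5 = (3 + 2 + 3*E - 2*E)²*2 + 5 = (5 + E)²*2 + 5 = 2*(5 + E)² + 5 = 5 + 2*(5 + E)²)
((3*3)*N(1, 3))*38 = ((3*3)*(5 + 2*(5 + 1)²))*38 = (9*(5 + 2*6²))*38 = (9*(5 + 2*36))*38 = (9*(5 + 72))*38 = (9*77)*38 = 693*38 = 26334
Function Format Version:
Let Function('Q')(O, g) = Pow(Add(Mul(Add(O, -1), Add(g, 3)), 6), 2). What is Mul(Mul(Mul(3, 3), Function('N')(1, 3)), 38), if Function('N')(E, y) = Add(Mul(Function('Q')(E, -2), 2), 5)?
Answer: 26334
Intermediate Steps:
Function('Q')(O, g) = Pow(Add(6, Mul(Add(-1, O), Add(3, g))), 2) (Function('Q')(O, g) = Pow(Add(Mul(Add(-1, O), Add(3, g)), 6), 2) = Pow(Add(6, Mul(Add(-1, O), Add(3, g))), 2))
Function('N')(E, y) = Add(5, Mul(2, Pow(Add(5, E), 2))) (Function('N')(E, y) = Add(Mul(Pow(Add(3, Mul(-1, -2), Mul(3, E), Mul(E, -2)), 2), 2), 5) = Add(Mul(Pow(Add(3, 2, Mul(3, E), Mul(-2, E)), 2), 2), 5) = Add(Mul(Pow(Add(5, E), 2), 2), 5) = Add(Mul(2, Pow(Add(5, E), 2)), 5) = Add(5, Mul(2, Pow(Add(5, E), 2))))
Mul(Mul(Mul(3, 3), Function('N')(1, 3)), 38) = Mul(Mul(Mul(3, 3), Add(5, Mul(2, Pow(Add(5, 1), 2)))), 38) = Mul(Mul(9, Add(5, Mul(2, Pow(6, 2)))), 38) = Mul(Mul(9, Add(5, Mul(2, 36))), 38) = Mul(Mul(9, Add(5, 72)), 38) = Mul(Mul(9, 77), 38) = Mul(693, 38) = 26334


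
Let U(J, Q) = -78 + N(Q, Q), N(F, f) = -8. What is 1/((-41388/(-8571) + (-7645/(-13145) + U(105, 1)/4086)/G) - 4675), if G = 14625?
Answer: -816079322565/3811230084060119 ≈ -0.00021413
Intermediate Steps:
U(J, Q) = -86 (U(J, Q) = -78 - 8 = -86)
1/((-41388/(-8571) + (-7645/(-13145) + U(105, 1)/4086)/G) - 4675) = 1/((-41388/(-8571) + (-7645/(-13145) - 86/4086)/14625) - 4675) = 1/((-41388*(-1/8571) + (-7645*(-1/13145) - 86*1/4086)*(1/14625)) - 4675) = 1/((13796/2857 + (139/239 - 43/2043)*(1/14625)) - 4675) = 1/((13796/2857 + (273700/488277)*(1/14625)) - 4675) = 1/((13796/2857 + 10948/285642045) - 4675) = 1/(3940748931256/816079322565 - 4675) = 1/(-3811230084060119/816079322565) = -816079322565/3811230084060119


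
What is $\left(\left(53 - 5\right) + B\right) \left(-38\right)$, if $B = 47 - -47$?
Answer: $-5396$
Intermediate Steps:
$B = 94$ ($B = 47 + 47 = 94$)
$\left(\left(53 - 5\right) + B\right) \left(-38\right) = \left(\left(53 - 5\right) + 94\right) \left(-38\right) = \left(48 + 94\right) \left(-38\right) = 142 \left(-38\right) = -5396$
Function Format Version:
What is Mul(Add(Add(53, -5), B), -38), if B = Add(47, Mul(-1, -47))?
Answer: -5396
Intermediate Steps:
B = 94 (B = Add(47, 47) = 94)
Mul(Add(Add(53, -5), B), -38) = Mul(Add(Add(53, -5), 94), -38) = Mul(Add(48, 94), -38) = Mul(142, -38) = -5396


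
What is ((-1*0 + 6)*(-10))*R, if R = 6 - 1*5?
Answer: -60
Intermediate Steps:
R = 1 (R = 6 - 5 = 1)
((-1*0 + 6)*(-10))*R = ((-1*0 + 6)*(-10))*1 = ((0 + 6)*(-10))*1 = (6*(-10))*1 = -60*1 = -60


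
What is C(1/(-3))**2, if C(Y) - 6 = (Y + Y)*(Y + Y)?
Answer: 3364/81 ≈ 41.531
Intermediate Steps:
C(Y) = 6 + 4*Y**2 (C(Y) = 6 + (Y + Y)*(Y + Y) = 6 + (2*Y)*(2*Y) = 6 + 4*Y**2)
C(1/(-3))**2 = (6 + 4*(1/(-3))**2)**2 = (6 + 4*(-1/3)**2)**2 = (6 + 4*(1/9))**2 = (6 + 4/9)**2 = (58/9)**2 = 3364/81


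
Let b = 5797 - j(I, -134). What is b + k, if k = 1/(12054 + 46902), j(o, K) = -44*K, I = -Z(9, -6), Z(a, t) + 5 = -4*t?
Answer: -5836643/58956 ≈ -99.000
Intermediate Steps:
Z(a, t) = -5 - 4*t
I = -19 (I = -(-5 - 4*(-6)) = -(-5 + 24) = -1*19 = -19)
b = -99 (b = 5797 - (-44)*(-134) = 5797 - 1*5896 = 5797 - 5896 = -99)
k = 1/58956 ≈ 1.6962e-5
b + k = -99 + 1/58956 = -5836643/58956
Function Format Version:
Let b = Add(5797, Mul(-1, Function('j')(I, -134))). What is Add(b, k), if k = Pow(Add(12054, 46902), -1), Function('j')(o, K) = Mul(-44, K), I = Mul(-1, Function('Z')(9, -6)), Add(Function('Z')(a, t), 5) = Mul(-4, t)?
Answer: Rational(-5836643, 58956) ≈ -99.000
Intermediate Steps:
Function('Z')(a, t) = Add(-5, Mul(-4, t))
I = -19 (I = Mul(-1, Add(-5, Mul(-4, -6))) = Mul(-1, Add(-5, 24)) = Mul(-1, 19) = -19)
b = -99 (b = Add(5797, Mul(-1, Mul(-44, -134))) = Add(5797, Mul(-1, 5896)) = Add(5797, -5896) = -99)
k = Rational(1, 58956) (k = Pow(58956, -1) = Rational(1, 58956) ≈ 1.6962e-5)
Add(b, k) = Add(-99, Rational(1, 58956)) = Rational(-5836643, 58956)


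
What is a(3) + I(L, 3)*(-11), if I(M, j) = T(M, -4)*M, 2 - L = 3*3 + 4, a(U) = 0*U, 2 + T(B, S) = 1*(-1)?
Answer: -363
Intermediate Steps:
T(B, S) = -3 (T(B, S) = -2 + 1*(-1) = -2 - 1 = -3)
a(U) = 0
L = -11 (L = 2 - (3*3 + 4) = 2 - (9 + 4) = 2 - 1*13 = 2 - 13 = -11)
I(M, j) = -3*M
a(3) + I(L, 3)*(-11) = 0 - 3*(-11)*(-11) = 0 + 33*(-11) = 0 - 363 = -363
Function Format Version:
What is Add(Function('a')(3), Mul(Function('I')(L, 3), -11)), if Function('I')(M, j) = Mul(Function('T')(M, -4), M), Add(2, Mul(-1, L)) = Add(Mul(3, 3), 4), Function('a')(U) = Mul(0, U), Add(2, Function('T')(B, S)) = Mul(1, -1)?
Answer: -363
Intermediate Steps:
Function('T')(B, S) = -3 (Function('T')(B, S) = Add(-2, Mul(1, -1)) = Add(-2, -1) = -3)
Function('a')(U) = 0
L = -11 (L = Add(2, Mul(-1, Add(Mul(3, 3), 4))) = Add(2, Mul(-1, Add(9, 4))) = Add(2, Mul(-1, 13)) = Add(2, -13) = -11)
Function('I')(M, j) = Mul(-3, M)
Add(Function('a')(3), Mul(Function('I')(L, 3), -11)) = Add(0, Mul(Mul(-3, -11), -11)) = Add(0, Mul(33, -11)) = Add(0, -363) = -363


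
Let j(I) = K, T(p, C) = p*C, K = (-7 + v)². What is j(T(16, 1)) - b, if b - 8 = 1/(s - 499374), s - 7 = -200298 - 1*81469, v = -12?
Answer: 275740303/781134 ≈ 353.00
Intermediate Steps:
s = -281760 (s = 7 + (-200298 - 1*81469) = 7 + (-200298 - 81469) = 7 - 281767 = -281760)
b = 6249071/781134 (b = 8 + 1/(-281760 - 499374) = 8 + 1/(-781134) = 8 - 1/781134 = 6249071/781134 ≈ 8.0000)
K = 361 (K = (-7 - 12)² = (-19)² = 361)
T(p, C) = C*p
j(I) = 361
j(T(16, 1)) - b = 361 - 1*6249071/781134 = 361 - 6249071/781134 = 275740303/781134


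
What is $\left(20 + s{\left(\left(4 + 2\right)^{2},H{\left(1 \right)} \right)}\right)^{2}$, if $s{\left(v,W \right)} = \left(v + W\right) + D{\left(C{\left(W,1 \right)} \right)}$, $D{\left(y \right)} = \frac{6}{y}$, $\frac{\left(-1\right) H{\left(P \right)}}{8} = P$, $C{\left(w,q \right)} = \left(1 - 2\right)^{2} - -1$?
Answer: $2601$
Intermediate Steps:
$C{\left(w,q \right)} = 2$ ($C{\left(w,q \right)} = \left(-1\right)^{2} + 1 = 1 + 1 = 2$)
$H{\left(P \right)} = - 8 P$
$s{\left(v,W \right)} = 3 + W + v$ ($s{\left(v,W \right)} = \left(v + W\right) + \frac{6}{2} = \left(W + v\right) + 6 \cdot \frac{1}{2} = \left(W + v\right) + 3 = 3 + W + v$)
$\left(20 + s{\left(\left(4 + 2\right)^{2},H{\left(1 \right)} \right)}\right)^{2} = \left(20 + \left(3 - 8 + \left(4 + 2\right)^{2}\right)\right)^{2} = \left(20 + \left(3 - 8 + 6^{2}\right)\right)^{2} = \left(20 + \left(3 - 8 + 36\right)\right)^{2} = \left(20 + 31\right)^{2} = 51^{2} = 2601$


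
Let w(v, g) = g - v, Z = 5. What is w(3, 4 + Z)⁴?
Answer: 1296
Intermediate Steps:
w(3, 4 + Z)⁴ = ((4 + 5) - 1*3)⁴ = (9 - 3)⁴ = 6⁴ = 1296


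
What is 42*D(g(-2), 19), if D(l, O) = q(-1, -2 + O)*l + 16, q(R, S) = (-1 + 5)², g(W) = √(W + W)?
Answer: 672 + 1344*I ≈ 672.0 + 1344.0*I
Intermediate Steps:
g(W) = √2*√W (g(W) = √(2*W) = √2*√W)
q(R, S) = 16 (q(R, S) = 4² = 16)
D(l, O) = 16 + 16*l (D(l, O) = 16*l + 16 = 16 + 16*l)
42*D(g(-2), 19) = 42*(16 + 16*(√2*√(-2))) = 42*(16 + 16*(√2*(I*√2))) = 42*(16 + 16*(2*I)) = 42*(16 + 32*I) = 672 + 1344*I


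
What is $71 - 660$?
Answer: $-589$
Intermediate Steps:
$71 - 660 = -589$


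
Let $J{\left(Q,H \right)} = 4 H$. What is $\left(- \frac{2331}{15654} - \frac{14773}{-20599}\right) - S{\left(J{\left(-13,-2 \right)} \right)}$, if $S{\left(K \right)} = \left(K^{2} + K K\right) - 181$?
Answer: $\frac{5757815937}{107485582} \approx 53.568$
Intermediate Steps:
$S{\left(K \right)} = -181 + 2 K^{2}$ ($S{\left(K \right)} = \left(K^{2} + K^{2}\right) - 181 = 2 K^{2} - 181 = -181 + 2 K^{2}$)
$\left(- \frac{2331}{15654} - \frac{14773}{-20599}\right) - S{\left(J{\left(-13,-2 \right)} \right)} = \left(- \frac{2331}{15654} - \frac{14773}{-20599}\right) - \left(-181 + 2 \left(4 \left(-2\right)\right)^{2}\right) = \left(\left(-2331\right) \frac{1}{15654} - - \frac{14773}{20599}\right) - \left(-181 + 2 \left(-8\right)^{2}\right) = \left(- \frac{777}{5218} + \frac{14773}{20599}\right) - \left(-181 + 2 \cdot 64\right) = \frac{61080091}{107485582} - \left(-181 + 128\right) = \frac{61080091}{107485582} - -53 = \frac{61080091}{107485582} + 53 = \frac{5757815937}{107485582}$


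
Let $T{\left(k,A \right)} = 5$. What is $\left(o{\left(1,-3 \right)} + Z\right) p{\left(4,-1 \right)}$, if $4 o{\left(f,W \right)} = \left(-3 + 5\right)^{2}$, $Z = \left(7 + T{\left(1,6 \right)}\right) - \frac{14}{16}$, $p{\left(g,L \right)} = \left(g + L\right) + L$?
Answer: $\frac{97}{4} \approx 24.25$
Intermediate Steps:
$p{\left(g,L \right)} = g + 2 L$ ($p{\left(g,L \right)} = \left(L + g\right) + L = g + 2 L$)
$Z = \frac{89}{8}$ ($Z = \left(7 + 5\right) - \frac{14}{16} = 12 - \frac{7}{8} = \frac{89}{8} \approx 11.125$)
$o{\left(f,W \right)} = 1$ ($o{\left(f,W \right)} = \frac{\left(-3 + 5\right)^{2}}{4} = \frac{2^{2}}{4} = \frac{1}{4} \cdot 4 = 1$)
$\left(o{\left(1,-3 \right)} + Z\right) p{\left(4,-1 \right)} = \left(1 + \frac{89}{8}\right) \left(4 + 2 \left(-1\right)\right) = \frac{97 \left(4 - 2\right)}{8} = \frac{97}{8} \cdot 2 = \frac{97}{4}$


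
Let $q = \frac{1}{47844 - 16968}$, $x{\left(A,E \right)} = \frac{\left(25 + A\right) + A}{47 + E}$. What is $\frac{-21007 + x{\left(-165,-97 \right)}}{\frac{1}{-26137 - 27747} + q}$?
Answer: $- \frac{21837292133841}{14380} \approx -1.5186 \cdot 10^{9}$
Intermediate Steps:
$x{\left(A,E \right)} = \frac{25 + 2 A}{47 + E}$
$q = \frac{1}{30876} \approx 3.2388 \cdot 10^{-5}$
$\frac{-21007 + x{\left(-165,-97 \right)}}{\frac{1}{-26137 - 27747} + q} = \frac{-21007 + \frac{25 + 2 \left(-165\right)}{47 - 97}}{\frac{1}{-26137 - 27747} + \frac{1}{30876}} = \frac{-21007 + \frac{25 - 330}{-50}}{\frac{1}{-53884} + \frac{1}{30876}} = \frac{-21007 - - \frac{61}{10}}{- \frac{1}{53884} + \frac{1}{30876}} = \frac{-21007 + \frac{61}{10}}{\frac{1438}{103982649}} = \left(- \frac{210009}{10}\right) \frac{103982649}{1438} = - \frac{21837292133841}{14380}$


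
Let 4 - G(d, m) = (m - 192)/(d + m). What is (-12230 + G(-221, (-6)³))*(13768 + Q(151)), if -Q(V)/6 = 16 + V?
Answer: -68210908220/437 ≈ -1.5609e+8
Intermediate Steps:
G(d, m) = 4 - (-192 + m)/(d + m) (G(d, m) = 4 - (m - 192)/(d + m) = 4 - (-192 + m)/(d + m))
Q(V) = -96 - 6*V (Q(V) = -6*(16 + V) = -96 - 6*V)
(-12230 + G(-221, (-6)³))*(13768 + Q(151)) = (-12230 + (192 + 3*(-6)³ + 4*(-221))/(-221 + (-6)³))*(13768 + (-96 - 6*151)) = (-12230 + (192 + 3*(-216) - 884)/(-221 - 216))*(13768 + (-96 - 906)) = (-12230 + (192 - 648 - 884)/(-437))*(13768 - 1002) = (-12230 - 1/437*(-1340))*12766 = (-12230 + 1340/437)*12766 = -5343170/437*12766 = -68210908220/437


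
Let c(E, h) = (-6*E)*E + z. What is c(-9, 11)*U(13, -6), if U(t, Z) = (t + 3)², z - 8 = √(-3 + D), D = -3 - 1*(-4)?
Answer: -122368 + 256*I*√2 ≈ -1.2237e+5 + 362.04*I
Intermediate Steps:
D = 1 (D = -3 + 4 = 1)
z = 8 + I*√2 (z = 8 + √(-3 + 1) = 8 + √(-2) = 8 + I*√2 ≈ 8.0 + 1.4142*I)
U(t, Z) = (3 + t)²
c(E, h) = 8 - 6*E² + I*√2 (c(E, h) = (-6*E)*E + (8 + I*√2) = -6*E² + (8 + I*√2) = 8 - 6*E² + I*√2)
c(-9, 11)*U(13, -6) = (8 - 6*(-9)² + I*√2)*(3 + 13)² = (8 - 6*81 + I*√2)*16² = (8 - 486 + I*√2)*256 = (-478 + I*√2)*256 = -122368 + 256*I*√2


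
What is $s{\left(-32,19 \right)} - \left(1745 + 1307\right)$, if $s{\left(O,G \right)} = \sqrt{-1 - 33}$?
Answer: $-3052 + i \sqrt{34} \approx -3052.0 + 5.831 i$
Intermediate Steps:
$s{\left(O,G \right)} = i \sqrt{34}$ ($s{\left(O,G \right)} = \sqrt{-34} = i \sqrt{34}$)
$s{\left(-32,19 \right)} - \left(1745 + 1307\right) = i \sqrt{34} - \left(1745 + 1307\right) = i \sqrt{34} - 3052 = -3052 + i \sqrt{34}$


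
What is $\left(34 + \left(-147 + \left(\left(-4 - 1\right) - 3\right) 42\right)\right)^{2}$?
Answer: $201601$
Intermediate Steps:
$\left(34 + \left(-147 + \left(\left(-4 - 1\right) - 3\right) 42\right)\right)^{2} = \left(34 + \left(-147 + \left(-5 - 3\right) 42\right)\right)^{2} = \left(34 - 483\right)^{2} = \left(-449\right)^{2} = 201601$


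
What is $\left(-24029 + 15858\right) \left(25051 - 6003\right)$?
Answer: $-155641208$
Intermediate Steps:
$\left(-24029 + 15858\right) \left(25051 - 6003\right) = - 8171 \left(25051 - 6003\right) = \left(-8171\right) 19048 = -155641208$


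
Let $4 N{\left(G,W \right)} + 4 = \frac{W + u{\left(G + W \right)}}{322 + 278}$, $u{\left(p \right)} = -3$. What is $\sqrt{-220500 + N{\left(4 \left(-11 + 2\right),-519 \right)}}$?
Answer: $\frac{i \sqrt{88200487}}{20} \approx 469.58 i$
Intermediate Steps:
$N{\left(G,W \right)} = - \frac{801}{800} + \frac{W}{2400}$ ($N{\left(G,W \right)} = -1 + \frac{\left(W - 3\right) \frac{1}{322 + 278}}{4} = -1 + \frac{\left(-3 + W\right) \frac{1}{600}}{4} = -1 + \frac{- \frac{1}{200} + \frac{W}{600}}{4} = -1 + \left(- \frac{1}{800} + \frac{W}{2400}\right) = - \frac{801}{800} + \frac{W}{2400}$)
$\sqrt{-220500 + N{\left(4 \left(-11 + 2\right),-519 \right)}} = \sqrt{-220500 + \left(- \frac{801}{800} + \frac{1}{2400} \left(-519\right)\right)} = \sqrt{-220500 - \frac{487}{400}} = \sqrt{- \frac{88200487}{400}} = \frac{i \sqrt{88200487}}{20}$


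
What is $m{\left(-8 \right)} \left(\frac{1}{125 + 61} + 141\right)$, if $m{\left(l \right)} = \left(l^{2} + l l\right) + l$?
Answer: $\frac{524540}{31} \approx 16921.0$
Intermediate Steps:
$m{\left(l \right)} = l + 2 l^{2}$ ($m{\left(l \right)} = \left(l^{2} + l^{2}\right) + l = 2 l^{2} + l = l + 2 l^{2}$)
$m{\left(-8 \right)} \left(\frac{1}{125 + 61} + 141\right) = - 8 \left(1 + 2 \left(-8\right)\right) \left(\frac{1}{125 + 61} + 141\right) = - 8 \left(1 - 16\right) \left(\frac{1}{186} + 141\right) = \left(-8\right) \left(-15\right) \left(\frac{1}{186} + 141\right) = 120 \cdot \frac{26227}{186} = \frac{524540}{31}$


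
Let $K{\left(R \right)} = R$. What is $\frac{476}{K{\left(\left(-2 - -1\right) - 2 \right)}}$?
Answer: $- \frac{476}{3} \approx -158.67$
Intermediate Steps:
$\frac{476}{K{\left(\left(-2 - -1\right) - 2 \right)}} = \frac{476}{\left(-2 - -1\right) - 2} = \frac{476}{\left(-2 + 1\right) - 2} = \frac{476}{-1 - 2} = \frac{476}{-3} = 476 \left(- \frac{1}{3}\right) = - \frac{476}{3}$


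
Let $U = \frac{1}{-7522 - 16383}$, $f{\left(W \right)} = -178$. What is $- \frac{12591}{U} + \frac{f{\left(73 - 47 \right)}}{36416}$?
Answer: $\frac{5480386863751}{18208} \approx 3.0099 \cdot 10^{8}$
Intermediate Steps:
$U = - \frac{1}{23905}$ ($U = \frac{1}{-23905} = - \frac{1}{23905} \approx -4.1832 \cdot 10^{-5}$)
$- \frac{12591}{U} + \frac{f{\left(73 - 47 \right)}}{36416} = - \frac{12591}{- \frac{1}{23905}} - \frac{178}{36416} = \left(-12591\right) \left(-23905\right) - \frac{89}{18208} = 300987855 - \frac{89}{18208} = \frac{5480386863751}{18208}$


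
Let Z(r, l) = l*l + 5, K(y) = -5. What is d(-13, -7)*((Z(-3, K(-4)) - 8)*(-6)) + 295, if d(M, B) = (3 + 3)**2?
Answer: -4457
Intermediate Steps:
d(M, B) = 36 (d(M, B) = 6**2 = 36)
Z(r, l) = 5 + l**2 (Z(r, l) = l**2 + 5 = 5 + l**2)
d(-13, -7)*((Z(-3, K(-4)) - 8)*(-6)) + 295 = 36*(((5 + (-5)**2) - 8)*(-6)) + 295 = 36*(((5 + 25) - 8)*(-6)) + 295 = 36*((30 - 8)*(-6)) + 295 = 36*(22*(-6)) + 295 = 36*(-132) + 295 = -4752 + 295 = -4457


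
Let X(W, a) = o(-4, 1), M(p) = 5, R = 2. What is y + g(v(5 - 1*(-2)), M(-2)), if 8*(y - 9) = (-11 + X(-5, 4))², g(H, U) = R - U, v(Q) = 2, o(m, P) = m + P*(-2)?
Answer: 337/8 ≈ 42.125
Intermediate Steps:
o(m, P) = m - 2*P
X(W, a) = -6 (X(W, a) = -4 - 2*1 = -4 - 2 = -6)
g(H, U) = 2 - U
y = 361/8 (y = 9 + (-11 - 6)²/8 = 9 + (⅛)*(-17)² = 9 + (⅛)*289 = 9 + 289/8 = 361/8 ≈ 45.125)
y + g(v(5 - 1*(-2)), M(-2)) = 361/8 + (2 - 1*5) = 361/8 + (2 - 5) = 361/8 - 3 = 337/8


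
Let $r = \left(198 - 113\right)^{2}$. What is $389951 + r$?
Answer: $397176$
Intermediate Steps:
$r = 7225$ ($r = 85^{2} = 7225$)
$389951 + r = 389951 + 7225 = 397176$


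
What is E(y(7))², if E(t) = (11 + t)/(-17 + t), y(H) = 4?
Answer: 225/169 ≈ 1.3314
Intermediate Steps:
E(t) = (11 + t)/(-17 + t)
E(y(7))² = ((11 + 4)/(-17 + 4))² = (15/(-13))² = (-1/13*15)² = (-15/13)² = 225/169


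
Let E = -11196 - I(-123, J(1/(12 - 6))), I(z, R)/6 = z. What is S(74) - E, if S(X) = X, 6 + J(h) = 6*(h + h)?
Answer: 10532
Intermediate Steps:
J(h) = -6 + 12*h (J(h) = -6 + 6*(h + h) = -6 + 6*(2*h) = -6 + 12*h)
I(z, R) = 6*z
E = -10458 (E = -11196 - 6*(-123) = -11196 - 1*(-738) = -11196 + 738 = -10458)
S(74) - E = 74 - 1*(-10458) = 74 + 10458 = 10532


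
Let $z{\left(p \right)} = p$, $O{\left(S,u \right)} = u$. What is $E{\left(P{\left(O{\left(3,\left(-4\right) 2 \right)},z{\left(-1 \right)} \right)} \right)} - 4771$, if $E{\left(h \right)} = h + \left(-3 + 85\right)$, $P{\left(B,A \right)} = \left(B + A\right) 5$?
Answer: $-4734$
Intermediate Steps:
$P{\left(B,A \right)} = 5 A + 5 B$ ($P{\left(B,A \right)} = \left(A + B\right) 5 = 5 A + 5 B$)
$E{\left(h \right)} = 82 + h$ ($E{\left(h \right)} = h + 82 = 82 + h$)
$E{\left(P{\left(O{\left(3,\left(-4\right) 2 \right)},z{\left(-1 \right)} \right)} \right)} - 4771 = \left(82 + \left(5 \left(-1\right) + 5 \left(\left(-4\right) 2\right)\right)\right) - 4771 = \left(82 + \left(-5 + 5 \left(-8\right)\right)\right) - 4771 = \left(82 - 45\right) - 4771 = 37 - 4771 = -4734$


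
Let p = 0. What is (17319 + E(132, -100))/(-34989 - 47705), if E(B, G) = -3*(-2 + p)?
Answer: -17325/82694 ≈ -0.20951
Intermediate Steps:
E(B, G) = 6 (E(B, G) = -3*(-2 + 0) = -3*(-2) = 6)
(17319 + E(132, -100))/(-34989 - 47705) = (17319 + 6)/(-34989 - 47705) = 17325/(-82694) = 17325*(-1/82694) = -17325/82694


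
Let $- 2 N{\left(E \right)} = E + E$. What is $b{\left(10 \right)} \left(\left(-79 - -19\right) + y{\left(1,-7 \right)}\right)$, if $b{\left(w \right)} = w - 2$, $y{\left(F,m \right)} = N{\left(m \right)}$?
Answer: $-424$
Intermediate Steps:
$N{\left(E \right)} = - E$ ($N{\left(E \right)} = - \frac{E + E}{2} = - \frac{2 E}{2} = - E$)
$y{\left(F,m \right)} = - m$
$b{\left(w \right)} = -2 + w$ ($b{\left(w \right)} = w - 2 = -2 + w$)
$b{\left(10 \right)} \left(\left(-79 - -19\right) + y{\left(1,-7 \right)}\right) = \left(-2 + 10\right) \left(\left(-79 - -19\right) - -7\right) = 8 \left(\left(-79 + 19\right) + 7\right) = 8 \left(-60 + 7\right) = 8 \left(-53\right) = -424$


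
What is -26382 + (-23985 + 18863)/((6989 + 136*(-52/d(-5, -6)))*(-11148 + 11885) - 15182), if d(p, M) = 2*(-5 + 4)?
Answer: -204242668948/7741743 ≈ -26382.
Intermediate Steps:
d(p, M) = -2 (d(p, M) = 2*(-1) = -2)
-26382 + (-23985 + 18863)/((6989 + 136*(-52/d(-5, -6)))*(-11148 + 11885) - 15182) = -26382 + (-23985 + 18863)/((6989 + 136*(-52/(-2)))*(-11148 + 11885) - 15182) = -26382 - 5122/((6989 + 136*(-52*(-½)))*737 - 15182) = -26382 - 5122/((6989 + 136*26)*737 - 15182) = -26382 - 5122/((6989 + 3536)*737 - 15182) = -26382 - 5122/(10525*737 - 15182) = -26382 - 5122/(7756925 - 15182) = -26382 - 5122/7741743 = -204242668948/7741743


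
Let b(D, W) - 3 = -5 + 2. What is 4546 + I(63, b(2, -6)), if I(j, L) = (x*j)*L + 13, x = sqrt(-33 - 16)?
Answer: 4559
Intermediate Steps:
b(D, W) = 0 (b(D, W) = 3 + (-5 + 2) = 3 - 3 = 0)
x = 7*I (x = sqrt(-49) = 7*I ≈ 7.0*I)
I(j, L) = 13 + 7*I*L*j (I(j, L) = ((7*I)*j)*L + 13 = (7*I*j)*L + 13 = 7*I*L*j + 13 = 13 + 7*I*L*j)
4546 + I(63, b(2, -6)) = 4546 + (13 + 7*I*0*63) = 4546 + (13 + 0) = 4546 + 13 = 4559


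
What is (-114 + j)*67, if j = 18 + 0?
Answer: -6432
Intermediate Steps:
j = 18
(-114 + j)*67 = (-114 + 18)*67 = -96*67 = -6432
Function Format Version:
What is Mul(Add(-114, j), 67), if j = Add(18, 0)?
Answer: -6432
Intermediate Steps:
j = 18
Mul(Add(-114, j), 67) = Mul(Add(-114, 18), 67) = Mul(-96, 67) = -6432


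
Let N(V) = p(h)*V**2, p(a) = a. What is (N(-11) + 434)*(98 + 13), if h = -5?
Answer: -18981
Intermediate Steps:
N(V) = -5*V**2
(N(-11) + 434)*(98 + 13) = (-5*(-11)**2 + 434)*(98 + 13) = (-5*121 + 434)*111 = (-605 + 434)*111 = -171*111 = -18981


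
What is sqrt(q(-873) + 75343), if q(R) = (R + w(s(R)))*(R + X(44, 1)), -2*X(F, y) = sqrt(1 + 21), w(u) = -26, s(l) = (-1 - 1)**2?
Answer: sqrt(3440680 + 1798*sqrt(22))/2 ≈ 928.59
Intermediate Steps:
s(l) = 4 (s(l) = (-2)**2 = 4)
X(F, y) = -sqrt(22)/2 (X(F, y) = -sqrt(1 + 21)/2 = -sqrt(22)/2)
q(R) = (-26 + R)*(R - sqrt(22)/2) (q(R) = (R - 26)*(R - sqrt(22)/2) = (-26 + R)*(R - sqrt(22)/2))
sqrt(q(-873) + 75343) = sqrt(((-873)**2 - 26*(-873) + 13*sqrt(22) - 1/2*(-873)*sqrt(22)) + 75343) = sqrt((762129 + 22698 + 13*sqrt(22) + 873*sqrt(22)/2) + 75343) = sqrt((784827 + 899*sqrt(22)/2) + 75343) = sqrt(860170 + 899*sqrt(22)/2)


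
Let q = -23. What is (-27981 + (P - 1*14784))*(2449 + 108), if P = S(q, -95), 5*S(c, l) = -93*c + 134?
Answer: -540938464/5 ≈ -1.0819e+8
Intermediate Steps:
S(c, l) = 134/5 - 93*c/5 (S(c, l) = (-93*c + 134)/5 = (134 - 93*c)/5 = 134/5 - 93*c/5)
P = 2273/5 (P = 134/5 - 93/5*(-23) = 134/5 + 2139/5 = 2273/5 ≈ 454.60)
(-27981 + (P - 1*14784))*(2449 + 108) = (-27981 + (2273/5 - 1*14784))*(2449 + 108) = (-27981 + (2273/5 - 14784))*2557 = (-27981 - 71647/5)*2557 = -211552/5*2557 = -540938464/5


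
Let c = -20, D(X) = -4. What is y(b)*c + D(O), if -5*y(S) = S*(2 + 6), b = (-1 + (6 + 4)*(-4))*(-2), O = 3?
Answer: 2620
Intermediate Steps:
b = 82 (b = (-1 + 10*(-4))*(-2) = (-1 - 40)*(-2) = -41*(-2) = 82)
y(S) = -8*S/5 (y(S) = -S*(2 + 6)/5 = -S*8/5 = -8*S/5)
y(b)*c + D(O) = -8/5*82*(-20) - 4 = -656/5*(-20) - 4 = 2624 - 4 = 2620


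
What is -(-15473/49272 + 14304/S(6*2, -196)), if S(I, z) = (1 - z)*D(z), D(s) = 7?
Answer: -683449421/67946088 ≈ -10.059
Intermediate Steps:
S(I, z) = 7 - 7*z (S(I, z) = (1 - z)*7 = 7 - 7*z)
-(-15473/49272 + 14304/S(6*2, -196)) = -(-15473/49272 + 14304/(7 - 7*(-196))) = -(-15473*1/49272 + 14304/(7 + 1372)) = -(-15473/49272 + 14304/1379) = -1*683449421/67946088 = -683449421/67946088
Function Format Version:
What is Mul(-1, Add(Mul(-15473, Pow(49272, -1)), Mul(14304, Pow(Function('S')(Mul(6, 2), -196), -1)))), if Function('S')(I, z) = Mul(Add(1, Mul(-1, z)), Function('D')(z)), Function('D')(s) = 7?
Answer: Rational(-683449421, 67946088) ≈ -10.059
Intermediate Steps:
Function('S')(I, z) = Add(7, Mul(-7, z)) (Function('S')(I, z) = Mul(Add(1, Mul(-1, z)), 7) = Add(7, Mul(-7, z)))
Mul(-1, Add(Mul(-15473, Pow(49272, -1)), Mul(14304, Pow(Function('S')(Mul(6, 2), -196), -1)))) = Mul(-1, Add(Mul(-15473, Pow(49272, -1)), Mul(14304, Pow(Add(7, Mul(-7, -196)), -1)))) = Mul(-1, Add(Mul(-15473, Rational(1, 49272)), Mul(14304, Pow(Add(7, 1372), -1)))) = Mul(-1, Add(Rational(-15473, 49272), Mul(14304, Pow(1379, -1)))) = Mul(-1, Add(Rational(-15473, 49272), Mul(14304, Rational(1, 1379)))) = Mul(-1, Add(Rational(-15473, 49272), Rational(14304, 1379))) = Mul(-1, Rational(683449421, 67946088)) = Rational(-683449421, 67946088)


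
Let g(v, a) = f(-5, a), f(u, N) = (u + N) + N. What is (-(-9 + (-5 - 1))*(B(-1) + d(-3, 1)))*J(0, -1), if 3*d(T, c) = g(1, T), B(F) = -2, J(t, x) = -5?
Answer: 425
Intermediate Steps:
f(u, N) = u + 2*N (f(u, N) = (N + u) + N = u + 2*N)
g(v, a) = -5 + 2*a
d(T, c) = -5/3 + 2*T/3 (d(T, c) = (-5 + 2*T)/3 = -5/3 + 2*T/3)
(-(-9 + (-5 - 1))*(B(-1) + d(-3, 1)))*J(0, -1) = -(-9 + (-5 - 1))*(-2 + (-5/3 + (⅔)*(-3)))*(-5) = -(-9 - 6)*(-2 + (-5/3 - 2))*(-5) = -(-15)*(-2 - 11/3)*(-5) = -(-15)*(-17)/3*(-5) = -1*85*(-5) = -85*(-5) = 425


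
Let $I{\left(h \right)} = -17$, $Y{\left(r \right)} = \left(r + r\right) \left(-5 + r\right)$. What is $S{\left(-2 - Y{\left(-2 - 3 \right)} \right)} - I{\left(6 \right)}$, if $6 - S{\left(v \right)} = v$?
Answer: $125$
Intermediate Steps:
$Y{\left(r \right)} = 2 r \left(-5 + r\right)$
$S{\left(v \right)} = 6 - v$
$S{\left(-2 - Y{\left(-2 - 3 \right)} \right)} - I{\left(6 \right)} = \left(6 - \left(-2 - 2 \left(-2 - 3\right) \left(-5 - 5\right)\right)\right) - -17 = \left(6 - \left(-2 - 2 \left(-2 - 3\right) \left(-5 - 5\right)\right)\right) + 17 = \left(6 - \left(-2 - 2 \left(-5\right) \left(-5 - 5\right)\right)\right) + 17 = \left(6 - \left(-2 - 2 \left(-5\right) \left(-10\right)\right)\right) + 17 = \left(6 - \left(-2 - 100\right)\right) + 17 = \left(6 - -102\right) + 17 = \left(6 + 102\right) + 17 = 108 + 17 = 125$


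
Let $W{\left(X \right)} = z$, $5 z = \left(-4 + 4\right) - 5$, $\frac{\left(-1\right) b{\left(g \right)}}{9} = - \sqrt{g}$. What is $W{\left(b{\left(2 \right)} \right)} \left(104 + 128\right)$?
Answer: $-232$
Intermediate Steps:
$b{\left(g \right)} = 9 \sqrt{g}$ ($b{\left(g \right)} = - 9 \left(- \sqrt{g}\right) = 9 \sqrt{g}$)
$z = -1$ ($z = \frac{\left(-4 + 4\right) - 5}{5} = \frac{0 - 5}{5} = \frac{1}{5} \left(-5\right) = -1$)
$W{\left(X \right)} = -1$
$W{\left(b{\left(2 \right)} \right)} \left(104 + 128\right) = - (104 + 128) = \left(-1\right) 232 = -232$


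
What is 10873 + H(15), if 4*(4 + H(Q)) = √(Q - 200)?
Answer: 10869 + I*√185/4 ≈ 10869.0 + 3.4004*I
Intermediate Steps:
H(Q) = -4 + √(-200 + Q)/4 (H(Q) = -4 + √(Q - 200)/4 = -4 + √(-200 + Q)/4)
10873 + H(15) = 10873 + (-4 + √(-200 + 15)/4) = 10873 + (-4 + √(-185)/4) = 10873 + (-4 + (I*√185)/4) = 10873 + (-4 + I*√185/4) = 10869 + I*√185/4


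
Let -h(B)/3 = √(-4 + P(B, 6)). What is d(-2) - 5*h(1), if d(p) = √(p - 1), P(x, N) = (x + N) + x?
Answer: 30 + I*√3 ≈ 30.0 + 1.732*I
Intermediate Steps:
P(x, N) = N + 2*x (P(x, N) = (N + x) + x = N + 2*x)
d(p) = √(-1 + p)
h(B) = -3*√(2 + 2*B) (h(B) = -3*√(-4 + (6 + 2*B)) = -3*√(2 + 2*B))
d(-2) - 5*h(1) = √(-1 - 2) - (-15)*√(2 + 2*1) = √(-3) - (-15)*√(2 + 2) = I*√3 - (-15)*√4 = I*√3 - (-15)*2 = I*√3 - 5*(-6) = I*√3 + 30 = 30 + I*√3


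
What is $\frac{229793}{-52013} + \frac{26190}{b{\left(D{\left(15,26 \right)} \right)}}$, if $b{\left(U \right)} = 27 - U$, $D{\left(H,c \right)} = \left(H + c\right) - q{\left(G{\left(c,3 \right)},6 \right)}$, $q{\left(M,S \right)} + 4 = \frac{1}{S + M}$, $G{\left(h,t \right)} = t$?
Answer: $- \frac{12296980903}{8374093} \approx -1468.5$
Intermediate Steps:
$q{\left(M,S \right)} = -4 + \frac{1}{M + S}$ ($q{\left(M,S \right)} = -4 + \frac{1}{S + M} = -4 + \frac{1}{M + S}$)
$D{\left(H,c \right)} = \frac{35}{9} + H + c$ ($D{\left(H,c \right)} = \left(H + c\right) - \frac{1 - 12 - 24}{3 + 6} = \left(H + c\right) - \frac{1 - 12 - 24}{9} = \left(H + c\right) - \frac{1}{9} \left(-35\right) = \left(H + c\right) - - \frac{35}{9} = \left(H + c\right) + \frac{35}{9} = \frac{35}{9} + H + c$)
$\frac{229793}{-52013} + \frac{26190}{b{\left(D{\left(15,26 \right)} \right)}} = \frac{229793}{-52013} + \frac{26190}{27 - \left(\frac{35}{9} + 15 + 26\right)} = 229793 \left(- \frac{1}{52013}\right) + \frac{26190}{27 - \frac{404}{9}} = - \frac{229793}{52013} + \frac{26190}{27 - \frac{404}{9}} = - \frac{229793}{52013} + \frac{26190}{- \frac{161}{9}} = - \frac{229793}{52013} + 26190 \left(- \frac{9}{161}\right) = - \frac{229793}{52013} - \frac{235710}{161} = - \frac{12296980903}{8374093}$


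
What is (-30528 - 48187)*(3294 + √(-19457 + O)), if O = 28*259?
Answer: -259287210 - 78715*I*√12205 ≈ -2.5929e+8 - 8.6961e+6*I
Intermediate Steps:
O = 7252
(-30528 - 48187)*(3294 + √(-19457 + O)) = (-30528 - 48187)*(3294 + √(-19457 + 7252)) = -78715*(3294 + √(-12205)) = -78715*(3294 + I*√12205) = -259287210 - 78715*I*√12205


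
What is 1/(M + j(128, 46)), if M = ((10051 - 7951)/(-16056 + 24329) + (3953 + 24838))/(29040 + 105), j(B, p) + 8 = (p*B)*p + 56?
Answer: 80372195/21772585533401 ≈ 3.6914e-6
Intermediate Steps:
j(B, p) = 48 + B*p² (j(B, p) = -8 + ((p*B)*p + 56) = -8 + ((B*p)*p + 56) = -8 + (B*p² + 56) = -8 + (56 + B*p²) = 48 + B*p²)
M = 79396681/80372195 (M = (2100/8273 + 28791)/29145 = (2100*(1/8273) + 28791)*(1/29145) = (2100/8273 + 28791)*(1/29145) = (238190043/8273)*(1/29145) = 79396681/80372195 ≈ 0.98786)
1/(M + j(128, 46)) = 1/(79396681/80372195 + (48 + 128*46²)) = 1/(79396681/80372195 + (48 + 128*2116)) = 1/(79396681/80372195 + (48 + 270848)) = 1/(79396681/80372195 + 270896) = 1/(21772585533401/80372195) = 80372195/21772585533401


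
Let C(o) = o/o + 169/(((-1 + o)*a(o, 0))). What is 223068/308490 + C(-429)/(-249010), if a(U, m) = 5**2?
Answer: 19903932822577/27526125672500 ≈ 0.72309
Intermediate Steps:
a(U, m) = 25
C(o) = 1 + 169/(-25 + 25*o) (C(o) = o/o + 169/(((-1 + o)*25)) = 1 + 169/(-25 + 25*o))
223068/308490 + C(-429)/(-249010) = 223068/308490 + ((144/25 - 429)/(-1 - 429))/(-249010) = 223068*(1/308490) + (-10581/25/(-430))*(-1/249010) = 37178/51415 - 1/430*(-10581/25)*(-1/249010) = 37178/51415 + (10581/10750)*(-1/249010) = 37178/51415 - 10581/2676857500 = 19903932822577/27526125672500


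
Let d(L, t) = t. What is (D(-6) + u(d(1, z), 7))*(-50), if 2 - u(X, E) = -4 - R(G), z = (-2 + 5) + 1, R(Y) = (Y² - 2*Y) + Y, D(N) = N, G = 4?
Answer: -600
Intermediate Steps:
R(Y) = Y² - Y
z = 4 (z = 3 + 1 = 4)
u(X, E) = 18 (u(X, E) = 2 - (-4 - 4*(-1 + 4)) = 2 - (-4 - 4*3) = 2 - (-4 - 1*12) = 2 - (-4 - 12) = 2 - 1*(-16) = 2 + 16 = 18)
(D(-6) + u(d(1, z), 7))*(-50) = (-6 + 18)*(-50) = 12*(-50) = -600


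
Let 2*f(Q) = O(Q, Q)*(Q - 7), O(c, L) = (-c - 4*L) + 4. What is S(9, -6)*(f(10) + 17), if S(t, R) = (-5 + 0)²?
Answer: -1300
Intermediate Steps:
O(c, L) = 4 - c - 4*L
S(t, R) = 25 (S(t, R) = (-5)² = 25)
f(Q) = (-7 + Q)*(4 - 5*Q)/2 (f(Q) = ((4 - Q - 4*Q)*(Q - 7))/2 = ((4 - 5*Q)*(-7 + Q))/2 = ((-7 + Q)*(4 - 5*Q))/2 = (-7 + Q)*(4 - 5*Q)/2)
S(9, -6)*(f(10) + 17) = 25*(-(-7 + 10)*(-4 + 5*10)/2 + 17) = 25*(-½*3*(-4 + 50) + 17) = 25*(-½*3*46 + 17) = 25*(-69 + 17) = 25*(-52) = -1300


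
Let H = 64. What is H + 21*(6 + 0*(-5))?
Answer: 190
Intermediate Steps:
H + 21*(6 + 0*(-5)) = 64 + 21*(6 + 0*(-5)) = 64 + 21*(6 + 0) = 64 + 21*6 = 64 + 126 = 190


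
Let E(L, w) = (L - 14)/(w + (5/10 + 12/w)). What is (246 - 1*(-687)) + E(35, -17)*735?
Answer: 467/13 ≈ 35.923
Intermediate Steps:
E(L, w) = (-14 + L)/(1/2 + w + 12/w) (E(L, w) = (-14 + L)/(w + (5*(1/10) + 12/w)) = (-14 + L)/(w + (1/2 + 12/w)) = (-14 + L)/(1/2 + w + 12/w))
(246 - 1*(-687)) + E(35, -17)*735 = (246 - 1*(-687)) + (2*(-17)*(-14 + 35)/(24 - 17 + 2*(-17)**2))*735 = (246 + 687) + (2*(-17)*21/(24 - 17 + 2*289))*735 = 933 + (2*(-17)*21/(24 - 17 + 578))*735 = 933 + (2*(-17)*21/585)*735 = 933 + (2*(-17)*(1/585)*21)*735 = 933 - 238/195*735 = 933 - 11662/13 = 467/13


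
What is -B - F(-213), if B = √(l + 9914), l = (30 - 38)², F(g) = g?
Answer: 213 - √9978 ≈ 113.11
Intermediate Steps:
l = 64 (l = (-8)² = 64)
B = √9978 (B = √(64 + 9914) = √9978 ≈ 99.890)
-B - F(-213) = -√9978 - 1*(-213) = -√9978 + 213 = 213 - √9978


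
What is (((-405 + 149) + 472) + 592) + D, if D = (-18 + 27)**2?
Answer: 889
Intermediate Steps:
D = 81 (D = 9**2 = 81)
(((-405 + 149) + 472) + 592) + D = (((-405 + 149) + 472) + 592) + 81 = ((-256 + 472) + 592) + 81 = (216 + 592) + 81 = 808 + 81 = 889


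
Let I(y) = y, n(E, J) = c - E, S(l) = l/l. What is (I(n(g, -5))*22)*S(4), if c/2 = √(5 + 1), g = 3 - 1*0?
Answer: -66 + 44*√6 ≈ 41.778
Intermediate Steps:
g = 3 (g = 3 + 0 = 3)
c = 2*√6 (c = 2*√(5 + 1) = 2*√6 ≈ 4.8990)
S(l) = 1
n(E, J) = -E + 2*√6 (n(E, J) = 2*√6 - E = -E + 2*√6)
(I(n(g, -5))*22)*S(4) = ((-1*3 + 2*√6)*22)*1 = ((-3 + 2*√6)*22)*1 = (-66 + 44*√6)*1 = -66 + 44*√6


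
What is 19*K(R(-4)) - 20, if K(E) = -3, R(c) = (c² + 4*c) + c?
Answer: -77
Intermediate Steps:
R(c) = c² + 5*c
19*K(R(-4)) - 20 = 19*(-3) - 20 = -57 - 20 = -77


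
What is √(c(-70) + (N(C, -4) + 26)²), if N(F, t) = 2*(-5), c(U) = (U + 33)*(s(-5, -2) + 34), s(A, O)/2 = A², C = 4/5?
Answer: 2*I*√713 ≈ 53.404*I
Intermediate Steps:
C = ⅘ (C = 4*(⅕) = ⅘ ≈ 0.80000)
s(A, O) = 2*A²
c(U) = 2772 + 84*U (c(U) = (U + 33)*(2*(-5)² + 34) = (33 + U)*(2*25 + 34) = (33 + U)*(50 + 34) = (33 + U)*84 = 2772 + 84*U)
N(F, t) = -10
√(c(-70) + (N(C, -4) + 26)²) = √((2772 + 84*(-70)) + (-10 + 26)²) = √((2772 - 5880) + 16²) = √(-3108 + 256) = √(-2852) = 2*I*√713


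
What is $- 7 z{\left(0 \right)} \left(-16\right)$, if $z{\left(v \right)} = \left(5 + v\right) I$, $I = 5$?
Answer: $2800$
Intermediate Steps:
$z{\left(v \right)} = 25 + 5 v$ ($z{\left(v \right)} = \left(5 + v\right) 5 = 25 + 5 v$)
$- 7 z{\left(0 \right)} \left(-16\right) = - 7 \left(25 + 5 \cdot 0\right) \left(-16\right) = - 7 \left(25 + 0\right) \left(-16\right) = \left(-7\right) 25 \left(-16\right) = \left(-175\right) \left(-16\right) = 2800$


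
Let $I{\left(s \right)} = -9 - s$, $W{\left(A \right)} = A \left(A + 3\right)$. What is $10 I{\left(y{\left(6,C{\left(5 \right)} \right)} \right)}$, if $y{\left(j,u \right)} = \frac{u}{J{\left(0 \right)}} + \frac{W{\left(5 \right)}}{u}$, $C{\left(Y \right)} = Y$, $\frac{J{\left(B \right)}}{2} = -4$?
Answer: $- \frac{655}{4} \approx -163.75$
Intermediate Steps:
$J{\left(B \right)} = -8$ ($J{\left(B \right)} = 2 \left(-4\right) = -8$)
$W{\left(A \right)} = A \left(3 + A\right)$
$y{\left(j,u \right)} = \frac{40}{u} - \frac{u}{8}$ ($y{\left(j,u \right)} = \frac{u}{-8} + \frac{5 \left(3 + 5\right)}{u} = u \left(- \frac{1}{8}\right) + \frac{5 \cdot 8}{u} = - \frac{u}{8} + \frac{40}{u} = \frac{40}{u} - \frac{u}{8}$)
$10 I{\left(y{\left(6,C{\left(5 \right)} \right)} \right)} = 10 \left(-9 - \left(\frac{40}{5} - \frac{5}{8}\right)\right) = 10 \left(-9 - \left(40 \cdot \frac{1}{5} - \frac{5}{8}\right)\right) = 10 \left(-9 - \left(8 - \frac{5}{8}\right)\right) = 10 \left(-9 - \frac{59}{8}\right) = 10 \left(- \frac{131}{8}\right) = - \frac{655}{4}$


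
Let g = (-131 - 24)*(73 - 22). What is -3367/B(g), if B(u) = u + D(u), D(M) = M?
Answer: 3367/15810 ≈ 0.21297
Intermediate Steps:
g = -7905 (g = -155*51 = -7905)
B(u) = 2*u (B(u) = u + u = 2*u)
-3367/B(g) = -3367/(2*(-7905)) = -3367/(-15810) = -3367*(-1/15810) = 3367/15810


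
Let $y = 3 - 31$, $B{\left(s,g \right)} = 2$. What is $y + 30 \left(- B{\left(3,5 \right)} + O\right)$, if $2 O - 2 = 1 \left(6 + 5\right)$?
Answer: $107$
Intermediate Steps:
$O = \frac{13}{2}$ ($O = 1 + \frac{1 \left(6 + 5\right)}{2} = 1 + \frac{1 \cdot 11}{2} = 1 + \frac{1}{2} \cdot 11 = 1 + \frac{11}{2} = \frac{13}{2} \approx 6.5$)
$y = -28$ ($y = 3 - 31 = -28$)
$y + 30 \left(- B{\left(3,5 \right)} + O\right) = -28 + 30 \left(\left(-1\right) 2 + \frac{13}{2}\right) = -28 + 30 \left(-2 + \frac{13}{2}\right) = -28 + 30 \cdot \frac{9}{2} = -28 + 135 = 107$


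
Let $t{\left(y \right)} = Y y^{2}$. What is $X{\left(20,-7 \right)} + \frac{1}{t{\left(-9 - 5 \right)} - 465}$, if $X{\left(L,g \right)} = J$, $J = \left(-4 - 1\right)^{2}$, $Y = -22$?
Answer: $\frac{119424}{4777} \approx 25.0$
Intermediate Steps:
$J = 25$ ($J = \left(-5\right)^{2} = 25$)
$X{\left(L,g \right)} = 25$
$t{\left(y \right)} = - 22 y^{2}$
$X{\left(20,-7 \right)} + \frac{1}{t{\left(-9 - 5 \right)} - 465} = 25 + \frac{1}{- 22 \left(-9 - 5\right)^{2} - 465} = 25 + \frac{1}{- 22 \left(-14\right)^{2} - 465} = 25 + \frac{1}{\left(-22\right) 196 - 465} = 25 + \frac{1}{-4312 - 465} = 25 + \frac{1}{-4777} = 25 - \frac{1}{4777} = \frac{119424}{4777}$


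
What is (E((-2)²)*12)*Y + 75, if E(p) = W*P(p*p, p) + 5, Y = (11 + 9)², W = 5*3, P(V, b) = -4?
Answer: -263925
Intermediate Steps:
W = 15
Y = 400 (Y = 20² = 400)
E(p) = -55 (E(p) = 15*(-4) + 5 = -60 + 5 = -55)
(E((-2)²)*12)*Y + 75 = -55*12*400 + 75 = -660*400 + 75 = -264000 + 75 = -263925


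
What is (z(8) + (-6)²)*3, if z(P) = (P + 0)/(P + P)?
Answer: 219/2 ≈ 109.50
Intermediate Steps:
z(P) = ½ (z(P) = P/((2*P)) = P*(1/(2*P)) = ½)
(z(8) + (-6)²)*3 = (½ + (-6)²)*3 = (½ + 36)*3 = (73/2)*3 = 219/2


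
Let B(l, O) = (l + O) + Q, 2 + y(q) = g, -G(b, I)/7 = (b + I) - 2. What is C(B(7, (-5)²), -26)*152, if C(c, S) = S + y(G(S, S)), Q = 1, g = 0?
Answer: -4256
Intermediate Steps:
G(b, I) = 14 - 7*I - 7*b (G(b, I) = -7*((b + I) - 2) = -7*((I + b) - 2) = -7*(-2 + I + b) = 14 - 7*I - 7*b)
y(q) = -2 (y(q) = -2 + 0 = -2)
B(l, O) = 1 + O + l (B(l, O) = (l + O) + 1 = (O + l) + 1 = 1 + O + l)
C(c, S) = -2 + S (C(c, S) = S - 2 = -2 + S)
C(B(7, (-5)²), -26)*152 = (-2 - 26)*152 = -28*152 = -4256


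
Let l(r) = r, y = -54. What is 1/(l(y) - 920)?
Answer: -1/974 ≈ -0.0010267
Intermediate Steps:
1/(l(y) - 920) = 1/(-54 - 920) = 1/(-974) = -1/974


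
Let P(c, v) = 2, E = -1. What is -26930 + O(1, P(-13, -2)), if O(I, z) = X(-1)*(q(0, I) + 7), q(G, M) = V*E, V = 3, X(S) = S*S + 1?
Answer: -26922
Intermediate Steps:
X(S) = 1 + S² (X(S) = S² + 1 = 1 + S²)
q(G, M) = -3 (q(G, M) = 3*(-1) = -3)
O(I, z) = 8 (O(I, z) = (1 + (-1)²)*(-3 + 7) = (1 + 1)*4 = 2*4 = 8)
-26930 + O(1, P(-13, -2)) = -26930 + 8 = -26922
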